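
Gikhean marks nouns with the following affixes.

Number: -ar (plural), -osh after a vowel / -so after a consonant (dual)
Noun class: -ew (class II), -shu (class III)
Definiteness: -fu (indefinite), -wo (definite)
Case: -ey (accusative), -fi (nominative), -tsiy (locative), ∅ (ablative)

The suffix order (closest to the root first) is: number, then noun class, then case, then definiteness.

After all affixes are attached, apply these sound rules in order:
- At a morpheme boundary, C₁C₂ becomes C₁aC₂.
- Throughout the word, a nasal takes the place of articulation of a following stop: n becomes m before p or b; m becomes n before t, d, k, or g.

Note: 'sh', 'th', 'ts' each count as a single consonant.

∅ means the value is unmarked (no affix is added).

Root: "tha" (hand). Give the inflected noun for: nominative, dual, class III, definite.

thaoshashufiwo

Attach number dual -osh (after vowel 'a') → thaosh.
Attach noun class class III -shu → thaoshshu.
Attach case nominative -fi → thaoshshufi.
Attach definiteness definite -wo → thaoshshufiwo.
Apply epenthesis: thaoshshufiwo → thaoshashufiwo.
Nasal assimilation: no change.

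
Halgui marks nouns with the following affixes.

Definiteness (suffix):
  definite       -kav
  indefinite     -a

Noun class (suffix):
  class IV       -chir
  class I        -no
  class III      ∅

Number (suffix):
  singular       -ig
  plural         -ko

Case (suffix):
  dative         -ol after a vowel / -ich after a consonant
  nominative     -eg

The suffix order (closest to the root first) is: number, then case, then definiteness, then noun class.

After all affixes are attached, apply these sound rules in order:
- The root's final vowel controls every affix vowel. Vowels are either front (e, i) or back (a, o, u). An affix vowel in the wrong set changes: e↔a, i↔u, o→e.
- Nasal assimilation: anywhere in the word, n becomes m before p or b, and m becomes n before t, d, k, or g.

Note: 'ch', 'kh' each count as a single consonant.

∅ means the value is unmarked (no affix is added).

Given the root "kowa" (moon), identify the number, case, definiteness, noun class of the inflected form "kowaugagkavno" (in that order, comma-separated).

Segment: kowa-ig-eg-kav-no.
number: -ig → singular.
case: -eg → nominative.
definiteness: -kav → definite.
noun class: -no → class I.

singular, nominative, definite, class I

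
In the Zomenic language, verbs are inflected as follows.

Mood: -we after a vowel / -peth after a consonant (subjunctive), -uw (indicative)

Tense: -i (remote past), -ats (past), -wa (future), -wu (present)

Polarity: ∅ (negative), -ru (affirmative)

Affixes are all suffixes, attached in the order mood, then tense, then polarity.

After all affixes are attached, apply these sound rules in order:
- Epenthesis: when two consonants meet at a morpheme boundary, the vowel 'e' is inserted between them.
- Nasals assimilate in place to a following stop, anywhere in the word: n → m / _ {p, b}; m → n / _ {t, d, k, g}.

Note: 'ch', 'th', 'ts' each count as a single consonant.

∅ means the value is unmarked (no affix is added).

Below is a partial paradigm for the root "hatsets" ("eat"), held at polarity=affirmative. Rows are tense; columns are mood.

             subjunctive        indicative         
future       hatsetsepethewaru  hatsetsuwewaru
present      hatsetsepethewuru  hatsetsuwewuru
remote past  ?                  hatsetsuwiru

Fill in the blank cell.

hatsetsepethiru

Attach mood subjunctive -peth (after consonant 'ts') → hatsetspeth.
Attach tense remote past -i → hatsetspethi.
Attach polarity affirmative -ru → hatsetspethiru.
Apply epenthesis: hatsetspethiru → hatsetsepethiru.
Nasal assimilation: no change.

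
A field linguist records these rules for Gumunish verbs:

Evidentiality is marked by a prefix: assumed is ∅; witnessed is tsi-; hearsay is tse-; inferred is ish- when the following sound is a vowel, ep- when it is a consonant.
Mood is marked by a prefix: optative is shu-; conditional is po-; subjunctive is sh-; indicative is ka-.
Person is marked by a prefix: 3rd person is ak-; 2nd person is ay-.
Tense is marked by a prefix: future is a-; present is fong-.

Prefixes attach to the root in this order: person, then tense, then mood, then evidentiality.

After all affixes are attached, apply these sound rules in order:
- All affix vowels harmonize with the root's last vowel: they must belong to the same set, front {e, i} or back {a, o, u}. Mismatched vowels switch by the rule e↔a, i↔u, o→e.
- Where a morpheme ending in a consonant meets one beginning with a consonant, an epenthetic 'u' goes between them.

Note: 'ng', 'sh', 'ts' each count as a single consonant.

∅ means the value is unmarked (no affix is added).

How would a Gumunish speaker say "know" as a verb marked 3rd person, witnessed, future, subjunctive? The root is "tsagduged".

Attach person 3rd person ak- → aktsagduged.
Attach tense future a- → aaktsagduged.
Attach mood subjunctive sh- → shaaktsagduged.
Attach evidentiality witnessed tsi- → tsishaaktsagduged.
Apply vowel harmony: tsishaaktsagduged → tsisheektsagduged.
Apply epenthesis: tsisheektsagduged → tsisheekutsagduged.

tsisheekutsagduged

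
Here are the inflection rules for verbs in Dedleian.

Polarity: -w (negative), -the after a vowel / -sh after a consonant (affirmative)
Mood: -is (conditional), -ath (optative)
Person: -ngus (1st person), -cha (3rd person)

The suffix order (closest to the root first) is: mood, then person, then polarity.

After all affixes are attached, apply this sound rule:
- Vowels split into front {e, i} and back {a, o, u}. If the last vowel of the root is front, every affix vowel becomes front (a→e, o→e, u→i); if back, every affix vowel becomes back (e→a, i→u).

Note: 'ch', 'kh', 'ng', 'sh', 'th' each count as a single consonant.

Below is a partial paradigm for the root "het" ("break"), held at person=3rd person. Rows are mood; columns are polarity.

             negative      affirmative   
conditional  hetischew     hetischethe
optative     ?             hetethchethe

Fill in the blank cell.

Attach mood optative -ath → hetath.
Attach person 3rd person -cha → hetathcha.
Attach polarity negative -w → hetathchaw.
Apply vowel harmony: hetathchaw → hetethchew.

hetethchew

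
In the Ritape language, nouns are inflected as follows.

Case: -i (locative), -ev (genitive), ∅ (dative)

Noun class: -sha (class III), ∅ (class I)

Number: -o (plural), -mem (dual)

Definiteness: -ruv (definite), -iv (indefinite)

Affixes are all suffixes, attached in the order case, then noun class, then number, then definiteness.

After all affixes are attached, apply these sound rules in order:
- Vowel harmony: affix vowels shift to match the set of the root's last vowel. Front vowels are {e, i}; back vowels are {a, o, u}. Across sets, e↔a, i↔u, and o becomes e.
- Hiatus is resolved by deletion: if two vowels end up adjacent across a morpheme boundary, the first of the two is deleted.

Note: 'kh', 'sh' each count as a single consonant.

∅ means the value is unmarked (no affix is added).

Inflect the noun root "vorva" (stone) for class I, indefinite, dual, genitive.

vorvavmamuv

Attach case genitive -ev → vorvaev.
noun class = class I: zero marking, form stays vorvaev.
Attach number dual -mem → vorvaevmem.
Attach definiteness indefinite -iv → vorvaevmemiv.
Apply vowel harmony: vorvaevmemiv → vorvaavmamuv.
Apply vowel deletion: vorvaavmamuv → vorvavmamuv.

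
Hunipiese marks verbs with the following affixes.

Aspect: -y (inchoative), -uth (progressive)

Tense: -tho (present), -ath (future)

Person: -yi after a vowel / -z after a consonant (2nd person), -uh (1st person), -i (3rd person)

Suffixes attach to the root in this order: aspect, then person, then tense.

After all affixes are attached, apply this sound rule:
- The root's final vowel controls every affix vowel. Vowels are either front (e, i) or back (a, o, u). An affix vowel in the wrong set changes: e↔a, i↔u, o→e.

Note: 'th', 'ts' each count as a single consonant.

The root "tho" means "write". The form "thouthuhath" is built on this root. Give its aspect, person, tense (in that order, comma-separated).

progressive, 1st person, future

Segment: tho-uth-uh-ath.
aspect: -uth → progressive.
person: -uh → 1st person.
tense: -ath → future.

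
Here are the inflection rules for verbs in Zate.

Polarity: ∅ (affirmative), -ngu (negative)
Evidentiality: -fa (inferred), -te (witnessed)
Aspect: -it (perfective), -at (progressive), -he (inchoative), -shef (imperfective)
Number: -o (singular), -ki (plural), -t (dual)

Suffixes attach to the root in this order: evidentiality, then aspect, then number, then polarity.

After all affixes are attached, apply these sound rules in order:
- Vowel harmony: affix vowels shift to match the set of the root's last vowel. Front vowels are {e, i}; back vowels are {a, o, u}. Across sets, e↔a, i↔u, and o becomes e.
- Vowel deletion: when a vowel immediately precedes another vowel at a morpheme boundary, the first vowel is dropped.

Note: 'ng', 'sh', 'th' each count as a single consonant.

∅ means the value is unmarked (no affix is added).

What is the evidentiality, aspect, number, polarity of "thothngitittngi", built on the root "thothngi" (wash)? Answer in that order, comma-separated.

Segment: thothngi-te-it-t-ngu.
evidentiality: -te → witnessed.
aspect: -it → perfective.
number: -t → dual.
polarity: -ngu → negative.

witnessed, perfective, dual, negative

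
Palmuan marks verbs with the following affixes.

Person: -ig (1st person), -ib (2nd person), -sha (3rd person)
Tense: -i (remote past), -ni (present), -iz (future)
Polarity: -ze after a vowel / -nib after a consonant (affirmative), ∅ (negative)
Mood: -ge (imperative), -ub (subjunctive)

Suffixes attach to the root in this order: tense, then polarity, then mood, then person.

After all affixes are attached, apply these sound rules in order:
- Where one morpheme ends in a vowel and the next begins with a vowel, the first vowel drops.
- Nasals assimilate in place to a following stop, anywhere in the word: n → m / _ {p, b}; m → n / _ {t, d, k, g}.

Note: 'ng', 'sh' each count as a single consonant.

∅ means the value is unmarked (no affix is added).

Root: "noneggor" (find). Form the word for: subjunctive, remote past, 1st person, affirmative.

noneggorizubig

Attach tense remote past -i → noneggori.
Attach polarity affirmative -ze (after vowel 'i') → noneggorize.
Attach mood subjunctive -ub → noneggorizeub.
Attach person 1st person -ig → noneggorizeubig.
Apply vowel deletion: noneggorizeubig → noneggorizubig.
Nasal assimilation: no change.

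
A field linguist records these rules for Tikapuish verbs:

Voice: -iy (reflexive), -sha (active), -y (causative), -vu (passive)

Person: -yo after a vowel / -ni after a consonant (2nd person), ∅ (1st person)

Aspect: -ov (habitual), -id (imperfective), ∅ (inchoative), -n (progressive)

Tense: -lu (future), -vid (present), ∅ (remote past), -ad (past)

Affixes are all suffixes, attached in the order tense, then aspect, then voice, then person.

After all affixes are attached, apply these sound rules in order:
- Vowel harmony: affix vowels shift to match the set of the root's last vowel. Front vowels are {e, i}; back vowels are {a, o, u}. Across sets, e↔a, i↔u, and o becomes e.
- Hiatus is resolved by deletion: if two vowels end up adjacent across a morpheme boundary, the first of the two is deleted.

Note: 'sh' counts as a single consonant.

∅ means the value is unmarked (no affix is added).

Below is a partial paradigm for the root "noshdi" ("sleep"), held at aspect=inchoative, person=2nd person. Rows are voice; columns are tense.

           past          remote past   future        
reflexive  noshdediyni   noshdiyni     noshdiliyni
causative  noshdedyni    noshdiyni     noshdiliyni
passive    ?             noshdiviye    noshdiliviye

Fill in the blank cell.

Attach tense past -ad → noshdiad.
aspect = inchoative: zero marking, form stays noshdiad.
Attach voice passive -vu → noshdiadvu.
Attach person 2nd person -yo (after vowel 'u') → noshdiadvuyo.
Apply vowel harmony: noshdiadvuyo → noshdiedviye.
Apply vowel deletion: noshdiedviye → noshdedviye.

noshdedviye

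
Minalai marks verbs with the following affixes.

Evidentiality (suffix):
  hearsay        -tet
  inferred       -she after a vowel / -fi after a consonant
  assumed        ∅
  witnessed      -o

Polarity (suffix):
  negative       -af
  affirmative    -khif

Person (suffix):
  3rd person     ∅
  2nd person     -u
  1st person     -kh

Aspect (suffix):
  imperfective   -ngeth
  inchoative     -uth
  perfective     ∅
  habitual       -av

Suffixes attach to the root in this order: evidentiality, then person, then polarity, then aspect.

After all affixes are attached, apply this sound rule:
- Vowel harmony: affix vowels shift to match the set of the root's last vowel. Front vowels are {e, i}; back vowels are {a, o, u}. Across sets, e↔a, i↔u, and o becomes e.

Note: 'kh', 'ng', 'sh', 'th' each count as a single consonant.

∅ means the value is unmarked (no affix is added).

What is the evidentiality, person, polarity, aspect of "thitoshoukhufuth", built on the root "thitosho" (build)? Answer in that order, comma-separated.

Segment: thitosho-u-khif-uth.
evidentiality: ∅ → assumed.
person: -u → 2nd person.
polarity: -khif → affirmative.
aspect: -uth → inchoative.

assumed, 2nd person, affirmative, inchoative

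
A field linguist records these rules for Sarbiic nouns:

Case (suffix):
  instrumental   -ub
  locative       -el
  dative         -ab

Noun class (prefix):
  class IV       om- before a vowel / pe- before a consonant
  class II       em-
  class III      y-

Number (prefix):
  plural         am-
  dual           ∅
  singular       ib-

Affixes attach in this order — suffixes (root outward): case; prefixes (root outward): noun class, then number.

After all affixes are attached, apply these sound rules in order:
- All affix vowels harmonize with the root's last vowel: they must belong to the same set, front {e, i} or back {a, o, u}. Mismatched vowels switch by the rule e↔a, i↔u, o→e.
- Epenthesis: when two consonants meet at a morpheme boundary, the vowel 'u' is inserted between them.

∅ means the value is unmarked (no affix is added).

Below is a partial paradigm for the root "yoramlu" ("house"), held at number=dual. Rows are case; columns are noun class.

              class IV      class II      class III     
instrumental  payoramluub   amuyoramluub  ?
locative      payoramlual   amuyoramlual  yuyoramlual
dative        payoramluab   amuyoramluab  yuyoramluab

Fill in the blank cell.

Attach noun class class III y- → yyoramlu.
Attach case instrumental -ub → yyoramluub.
number = dual: zero marking, form stays yyoramluub.
Vowel harmony: no change.
Apply epenthesis: yyoramluub → yuyoramluub.

yuyoramluub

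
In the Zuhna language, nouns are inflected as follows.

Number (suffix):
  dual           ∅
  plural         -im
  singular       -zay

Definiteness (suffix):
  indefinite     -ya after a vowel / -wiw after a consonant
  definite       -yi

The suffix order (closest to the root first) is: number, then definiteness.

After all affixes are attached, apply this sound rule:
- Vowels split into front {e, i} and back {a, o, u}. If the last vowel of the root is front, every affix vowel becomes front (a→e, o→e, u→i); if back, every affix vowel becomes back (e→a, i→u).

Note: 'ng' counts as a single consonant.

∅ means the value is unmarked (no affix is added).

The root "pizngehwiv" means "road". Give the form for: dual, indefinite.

pizngehwivwiw

number = dual: zero marking, form stays pizngehwiv.
Attach definiteness indefinite -wiw (after consonant 'v') → pizngehwivwiw.
Vowel harmony: no change.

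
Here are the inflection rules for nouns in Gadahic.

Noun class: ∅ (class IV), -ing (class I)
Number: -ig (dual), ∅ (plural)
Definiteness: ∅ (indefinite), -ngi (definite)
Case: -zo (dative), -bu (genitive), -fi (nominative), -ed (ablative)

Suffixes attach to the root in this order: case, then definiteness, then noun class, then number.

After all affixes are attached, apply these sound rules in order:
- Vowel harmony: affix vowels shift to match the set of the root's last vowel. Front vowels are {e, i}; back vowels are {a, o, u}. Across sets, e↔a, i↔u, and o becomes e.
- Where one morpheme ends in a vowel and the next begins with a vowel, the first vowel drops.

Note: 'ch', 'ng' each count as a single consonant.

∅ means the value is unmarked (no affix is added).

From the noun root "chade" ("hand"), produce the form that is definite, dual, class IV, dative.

Attach case dative -zo → chadezo.
Attach definiteness definite -ngi → chadezongi.
noun class = class IV: zero marking, form stays chadezongi.
Attach number dual -ig → chadezongiig.
Apply vowel harmony: chadezongiig → chadezengiig.
Apply vowel deletion: chadezengiig → chadezengig.

chadezengig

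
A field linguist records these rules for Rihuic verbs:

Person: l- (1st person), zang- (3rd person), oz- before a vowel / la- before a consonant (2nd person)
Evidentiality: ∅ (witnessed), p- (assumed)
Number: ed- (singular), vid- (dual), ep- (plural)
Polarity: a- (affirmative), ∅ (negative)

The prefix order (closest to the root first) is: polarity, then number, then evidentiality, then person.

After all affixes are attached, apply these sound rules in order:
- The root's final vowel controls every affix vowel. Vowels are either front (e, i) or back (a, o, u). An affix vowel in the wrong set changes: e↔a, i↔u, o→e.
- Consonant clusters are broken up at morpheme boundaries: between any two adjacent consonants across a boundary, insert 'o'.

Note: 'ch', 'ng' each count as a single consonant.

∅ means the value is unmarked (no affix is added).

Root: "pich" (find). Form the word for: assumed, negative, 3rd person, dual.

polarity = negative: zero marking, form stays pich.
Attach number dual vid- → vidpich.
Attach evidentiality assumed p- → pvidpich.
Attach person 3rd person zang- → zangpvidpich.
Apply vowel harmony: zangpvidpich → zengpvidpich.
Apply epenthesis: zengpvidpich → zengopovidopich.

zengopovidopich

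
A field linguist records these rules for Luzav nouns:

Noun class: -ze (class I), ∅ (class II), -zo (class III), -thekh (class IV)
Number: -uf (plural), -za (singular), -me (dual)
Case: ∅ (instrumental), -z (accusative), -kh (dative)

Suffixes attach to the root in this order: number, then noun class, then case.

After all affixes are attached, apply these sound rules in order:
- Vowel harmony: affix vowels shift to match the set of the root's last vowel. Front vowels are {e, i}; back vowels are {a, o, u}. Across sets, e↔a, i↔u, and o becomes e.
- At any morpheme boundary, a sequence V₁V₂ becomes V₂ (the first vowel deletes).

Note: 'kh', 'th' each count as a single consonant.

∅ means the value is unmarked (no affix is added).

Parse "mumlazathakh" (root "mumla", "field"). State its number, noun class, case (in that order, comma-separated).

Segment: mumla-za-thekh.
number: -za → singular.
noun class: -thekh → class IV.
case: ∅ → instrumental.

singular, class IV, instrumental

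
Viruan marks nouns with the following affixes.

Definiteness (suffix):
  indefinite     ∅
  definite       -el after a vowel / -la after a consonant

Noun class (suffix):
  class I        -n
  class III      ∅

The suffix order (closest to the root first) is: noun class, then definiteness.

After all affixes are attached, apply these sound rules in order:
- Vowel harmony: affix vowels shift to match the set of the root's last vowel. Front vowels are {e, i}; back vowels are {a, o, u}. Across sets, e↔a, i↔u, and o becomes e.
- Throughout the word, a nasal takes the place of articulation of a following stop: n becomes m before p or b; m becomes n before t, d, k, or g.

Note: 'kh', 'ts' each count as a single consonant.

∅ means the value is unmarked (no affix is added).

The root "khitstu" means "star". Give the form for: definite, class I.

khitstunla

Attach noun class class I -n → khitstun.
Attach definiteness definite -la (after consonant 'n') → khitstunla.
Vowel harmony: no change.
Nasal assimilation: no change.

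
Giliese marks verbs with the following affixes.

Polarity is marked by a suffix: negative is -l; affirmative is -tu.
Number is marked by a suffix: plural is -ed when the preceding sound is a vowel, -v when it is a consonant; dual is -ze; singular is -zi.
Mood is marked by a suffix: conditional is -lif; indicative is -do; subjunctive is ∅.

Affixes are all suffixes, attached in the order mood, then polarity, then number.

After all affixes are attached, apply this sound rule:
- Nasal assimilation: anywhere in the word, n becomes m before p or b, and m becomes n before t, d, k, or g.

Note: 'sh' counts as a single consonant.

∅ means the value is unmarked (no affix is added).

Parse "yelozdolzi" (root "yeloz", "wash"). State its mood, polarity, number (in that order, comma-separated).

Segment: yeloz-do-l-zi.
mood: -do → indicative.
polarity: -l → negative.
number: -zi → singular.

indicative, negative, singular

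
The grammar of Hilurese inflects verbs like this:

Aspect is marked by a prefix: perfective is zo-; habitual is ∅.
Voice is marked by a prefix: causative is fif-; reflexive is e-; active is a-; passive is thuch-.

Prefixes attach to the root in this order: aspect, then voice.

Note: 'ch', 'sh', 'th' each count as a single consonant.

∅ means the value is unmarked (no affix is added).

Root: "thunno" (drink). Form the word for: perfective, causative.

fifzothunno

Attach aspect perfective zo- → zothunno.
Attach voice causative fif- → fifzothunno.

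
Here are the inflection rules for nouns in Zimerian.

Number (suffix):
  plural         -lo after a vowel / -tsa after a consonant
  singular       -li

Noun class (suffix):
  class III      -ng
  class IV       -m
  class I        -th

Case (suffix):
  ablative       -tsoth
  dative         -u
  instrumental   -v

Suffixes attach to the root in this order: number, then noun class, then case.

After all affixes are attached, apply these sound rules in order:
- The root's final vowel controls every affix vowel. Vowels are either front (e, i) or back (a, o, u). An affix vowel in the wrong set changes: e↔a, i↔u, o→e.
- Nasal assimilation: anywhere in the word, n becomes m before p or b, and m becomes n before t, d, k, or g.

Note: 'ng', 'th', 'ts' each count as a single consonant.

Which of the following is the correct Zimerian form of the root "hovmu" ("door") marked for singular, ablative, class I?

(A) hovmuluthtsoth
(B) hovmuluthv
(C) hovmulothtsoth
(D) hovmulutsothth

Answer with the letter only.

A

Attach number singular -li → hovmuli.
Attach noun class class I -th → hovmulith.
Attach case ablative -tsoth → hovmulithtsoth.
Apply vowel harmony: hovmulithtsoth → hovmuluthtsoth.
Nasal assimilation: no change.
So the correct form is hovmuluthtsoth, option (A).
(D) hovmulutsothth is wrong: it has the affixes in the wrong order.
(B) hovmuluthv is wrong: it uses instrumental instead of ablative for case.
(C) hovmulothtsoth is wrong: it uses plural instead of singular for number.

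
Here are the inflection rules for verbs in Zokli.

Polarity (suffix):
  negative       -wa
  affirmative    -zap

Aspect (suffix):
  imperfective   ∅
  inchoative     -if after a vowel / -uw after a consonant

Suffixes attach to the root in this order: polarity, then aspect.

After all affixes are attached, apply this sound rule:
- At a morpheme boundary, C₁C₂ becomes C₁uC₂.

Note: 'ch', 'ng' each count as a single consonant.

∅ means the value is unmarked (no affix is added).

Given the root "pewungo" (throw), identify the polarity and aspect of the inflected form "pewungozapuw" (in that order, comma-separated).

affirmative, inchoative

Segment: pewungo-zap-uw.
polarity: -zap → affirmative.
aspect: -if/uw → inchoative.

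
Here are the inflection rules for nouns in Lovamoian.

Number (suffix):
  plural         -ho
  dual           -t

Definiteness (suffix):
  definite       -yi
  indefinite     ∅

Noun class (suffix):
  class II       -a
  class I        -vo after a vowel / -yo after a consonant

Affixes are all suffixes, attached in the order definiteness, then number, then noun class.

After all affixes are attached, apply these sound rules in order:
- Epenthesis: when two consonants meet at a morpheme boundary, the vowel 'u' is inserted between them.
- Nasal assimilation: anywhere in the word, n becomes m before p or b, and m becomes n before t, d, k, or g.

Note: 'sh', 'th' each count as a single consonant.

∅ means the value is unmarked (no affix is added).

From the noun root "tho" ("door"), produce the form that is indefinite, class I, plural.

definiteness = indefinite: zero marking, form stays tho.
Attach number plural -ho → thoho.
Attach noun class class I -vo (after vowel 'o') → thohovo.
Epenthesis: no change.
Nasal assimilation: no change.

thohovo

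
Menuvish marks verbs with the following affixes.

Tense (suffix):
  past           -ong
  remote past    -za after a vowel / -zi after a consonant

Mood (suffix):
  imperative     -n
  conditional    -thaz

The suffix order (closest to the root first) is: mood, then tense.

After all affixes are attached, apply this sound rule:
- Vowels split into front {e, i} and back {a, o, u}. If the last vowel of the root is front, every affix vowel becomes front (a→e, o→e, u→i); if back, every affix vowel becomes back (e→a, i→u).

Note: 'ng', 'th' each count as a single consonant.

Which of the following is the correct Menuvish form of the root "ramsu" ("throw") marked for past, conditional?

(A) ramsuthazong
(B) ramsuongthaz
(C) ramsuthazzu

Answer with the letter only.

Attach mood conditional -thaz → ramsuthaz.
Attach tense past -ong → ramsuthazong.
Vowel harmony: no change.
So the correct form is ramsuthazong, option (A).
(C) ramsuthazzu is wrong: it uses remote past instead of past for tense.
(B) ramsuongthaz is wrong: it has the affixes in the wrong order.

A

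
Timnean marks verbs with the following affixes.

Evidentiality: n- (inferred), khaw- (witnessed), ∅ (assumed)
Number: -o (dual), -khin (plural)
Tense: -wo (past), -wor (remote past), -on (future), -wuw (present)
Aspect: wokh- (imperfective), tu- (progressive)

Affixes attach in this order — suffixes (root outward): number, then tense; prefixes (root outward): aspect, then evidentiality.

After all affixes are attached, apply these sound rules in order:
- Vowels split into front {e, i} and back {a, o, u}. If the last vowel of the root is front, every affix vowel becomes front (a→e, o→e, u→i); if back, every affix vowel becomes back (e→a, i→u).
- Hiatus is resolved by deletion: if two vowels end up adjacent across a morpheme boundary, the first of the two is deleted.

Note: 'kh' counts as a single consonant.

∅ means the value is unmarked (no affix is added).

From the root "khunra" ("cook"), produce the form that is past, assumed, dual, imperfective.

Attach number dual -o → khunrao.
Attach tense past -wo → khunraowo.
Attach aspect imperfective wokh- → wokhkhunraowo.
evidentiality = assumed: zero marking, form stays wokhkhunraowo.
Vowel harmony: no change.
Apply vowel deletion: wokhkhunraowo → wokhkhunrowo.

wokhkhunrowo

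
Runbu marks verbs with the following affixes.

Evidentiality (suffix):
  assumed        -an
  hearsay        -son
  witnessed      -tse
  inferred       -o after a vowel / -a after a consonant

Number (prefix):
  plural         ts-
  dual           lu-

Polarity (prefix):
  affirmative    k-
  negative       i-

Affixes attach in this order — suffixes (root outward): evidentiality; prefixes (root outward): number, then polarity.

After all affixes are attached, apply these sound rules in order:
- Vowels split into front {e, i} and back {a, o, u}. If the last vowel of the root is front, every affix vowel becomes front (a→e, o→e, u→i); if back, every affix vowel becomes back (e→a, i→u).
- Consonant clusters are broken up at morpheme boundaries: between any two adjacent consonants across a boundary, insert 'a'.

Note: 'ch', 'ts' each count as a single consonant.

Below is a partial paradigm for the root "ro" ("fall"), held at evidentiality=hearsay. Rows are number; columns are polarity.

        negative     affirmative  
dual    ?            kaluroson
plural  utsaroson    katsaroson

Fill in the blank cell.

Attach number dual lu- → luro.
Attach polarity negative i- → iluro.
Attach evidentiality hearsay -son → iluroson.
Apply vowel harmony: iluroson → uluroson.
Epenthesis: no change.

uluroson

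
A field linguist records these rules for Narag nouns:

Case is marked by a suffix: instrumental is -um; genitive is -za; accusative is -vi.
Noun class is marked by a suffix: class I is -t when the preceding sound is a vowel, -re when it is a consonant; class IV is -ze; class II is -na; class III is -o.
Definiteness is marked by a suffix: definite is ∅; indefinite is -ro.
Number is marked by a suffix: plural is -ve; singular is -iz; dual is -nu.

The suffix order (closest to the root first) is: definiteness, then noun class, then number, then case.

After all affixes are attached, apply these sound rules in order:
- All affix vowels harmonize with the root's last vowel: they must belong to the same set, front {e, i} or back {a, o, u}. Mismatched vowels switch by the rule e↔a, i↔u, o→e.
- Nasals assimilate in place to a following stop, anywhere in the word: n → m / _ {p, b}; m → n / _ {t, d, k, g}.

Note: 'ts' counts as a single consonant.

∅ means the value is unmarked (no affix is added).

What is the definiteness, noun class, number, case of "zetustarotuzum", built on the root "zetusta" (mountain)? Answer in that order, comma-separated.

Segment: zetusta-ro-t-iz-um.
definiteness: -ro → indefinite.
noun class: -t/re → class I.
number: -iz → singular.
case: -um → instrumental.

indefinite, class I, singular, instrumental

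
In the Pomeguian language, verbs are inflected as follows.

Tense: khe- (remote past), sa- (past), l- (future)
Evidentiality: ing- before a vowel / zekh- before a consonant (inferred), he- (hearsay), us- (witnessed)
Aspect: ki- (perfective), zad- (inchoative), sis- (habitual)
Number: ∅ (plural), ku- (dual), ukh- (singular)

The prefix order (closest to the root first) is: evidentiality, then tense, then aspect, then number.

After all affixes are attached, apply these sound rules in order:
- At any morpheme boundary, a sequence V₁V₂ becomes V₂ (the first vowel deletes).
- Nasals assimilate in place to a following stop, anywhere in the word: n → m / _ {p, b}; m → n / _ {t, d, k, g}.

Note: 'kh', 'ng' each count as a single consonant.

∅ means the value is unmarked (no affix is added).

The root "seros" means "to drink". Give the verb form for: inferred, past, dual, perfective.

Attach evidentiality inferred zekh- (before consonant 's') → zekhseros.
Attach tense past sa- → sazekhseros.
Attach aspect perfective ki- → kisazekhseros.
Attach number dual ku- → kukisazekhseros.
Vowel deletion: no change.
Nasal assimilation: no change.

kukisazekhseros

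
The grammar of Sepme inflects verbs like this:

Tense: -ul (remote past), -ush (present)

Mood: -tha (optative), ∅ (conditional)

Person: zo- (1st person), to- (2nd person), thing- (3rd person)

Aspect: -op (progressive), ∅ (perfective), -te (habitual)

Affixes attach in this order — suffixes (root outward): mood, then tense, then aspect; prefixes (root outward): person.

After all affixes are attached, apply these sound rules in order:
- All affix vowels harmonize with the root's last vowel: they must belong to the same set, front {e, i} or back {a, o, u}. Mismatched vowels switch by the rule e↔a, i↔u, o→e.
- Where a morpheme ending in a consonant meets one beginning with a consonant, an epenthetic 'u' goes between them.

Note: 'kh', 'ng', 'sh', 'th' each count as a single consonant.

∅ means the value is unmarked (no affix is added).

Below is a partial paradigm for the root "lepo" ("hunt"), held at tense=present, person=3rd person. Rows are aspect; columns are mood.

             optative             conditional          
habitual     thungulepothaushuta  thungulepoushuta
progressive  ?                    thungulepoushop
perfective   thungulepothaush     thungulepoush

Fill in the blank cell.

thungulepothaushop

Attach mood optative -tha → lepotha.
Attach tense present -ush → lepothaush.
Attach person 3rd person thing- → thinglepothaush.
Attach aspect progressive -op → thinglepothaushop.
Apply vowel harmony: thinglepothaushop → thunglepothaushop.
Apply epenthesis: thunglepothaushop → thungulepothaushop.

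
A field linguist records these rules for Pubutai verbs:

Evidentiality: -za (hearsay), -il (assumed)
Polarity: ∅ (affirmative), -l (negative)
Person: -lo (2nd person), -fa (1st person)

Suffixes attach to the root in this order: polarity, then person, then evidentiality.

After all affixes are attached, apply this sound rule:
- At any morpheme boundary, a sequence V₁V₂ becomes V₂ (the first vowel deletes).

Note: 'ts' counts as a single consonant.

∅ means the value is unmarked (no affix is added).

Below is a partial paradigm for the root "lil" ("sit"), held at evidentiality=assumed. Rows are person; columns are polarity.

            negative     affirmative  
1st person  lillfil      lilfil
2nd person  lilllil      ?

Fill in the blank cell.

polarity = affirmative: zero marking, form stays lil.
Attach person 2nd person -lo → lillo.
Attach evidentiality assumed -il → lilloil.
Apply vowel deletion: lilloil → lillil.

lillil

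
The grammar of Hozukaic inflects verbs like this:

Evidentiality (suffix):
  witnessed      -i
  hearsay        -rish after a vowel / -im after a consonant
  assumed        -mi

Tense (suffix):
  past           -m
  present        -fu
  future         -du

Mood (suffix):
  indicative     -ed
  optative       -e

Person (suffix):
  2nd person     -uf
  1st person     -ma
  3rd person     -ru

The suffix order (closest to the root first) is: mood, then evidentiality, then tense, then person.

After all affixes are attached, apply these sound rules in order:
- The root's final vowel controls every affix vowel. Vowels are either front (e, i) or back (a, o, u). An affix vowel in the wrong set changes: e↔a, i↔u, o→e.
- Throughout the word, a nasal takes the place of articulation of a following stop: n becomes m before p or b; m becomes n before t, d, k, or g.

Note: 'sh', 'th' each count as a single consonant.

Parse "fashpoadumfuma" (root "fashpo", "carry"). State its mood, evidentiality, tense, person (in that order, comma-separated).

Segment: fashpo-ed-im-fu-ma.
mood: -ed → indicative.
evidentiality: -rish/im → hearsay.
tense: -fu → present.
person: -ma → 1st person.

indicative, hearsay, present, 1st person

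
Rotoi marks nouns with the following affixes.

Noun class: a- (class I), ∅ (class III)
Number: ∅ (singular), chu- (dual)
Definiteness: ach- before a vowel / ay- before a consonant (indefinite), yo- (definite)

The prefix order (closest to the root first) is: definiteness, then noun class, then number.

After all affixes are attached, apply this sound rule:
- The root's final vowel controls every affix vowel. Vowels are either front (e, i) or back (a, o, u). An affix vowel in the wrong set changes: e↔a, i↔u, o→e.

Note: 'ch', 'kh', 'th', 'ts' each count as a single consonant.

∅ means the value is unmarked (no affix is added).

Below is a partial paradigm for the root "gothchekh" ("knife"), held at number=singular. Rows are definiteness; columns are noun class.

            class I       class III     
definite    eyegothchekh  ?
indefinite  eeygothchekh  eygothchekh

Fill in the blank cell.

Attach definiteness definite yo- → yogothchekh.
noun class = class III: zero marking, form stays yogothchekh.
number = singular: zero marking, form stays yogothchekh.
Apply vowel harmony: yogothchekh → yegothchekh.

yegothchekh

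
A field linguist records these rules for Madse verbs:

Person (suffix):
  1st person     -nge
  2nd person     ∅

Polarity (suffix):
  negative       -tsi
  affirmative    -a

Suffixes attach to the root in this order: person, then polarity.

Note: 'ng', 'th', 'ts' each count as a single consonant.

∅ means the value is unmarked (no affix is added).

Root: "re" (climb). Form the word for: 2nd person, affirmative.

person = 2nd person: zero marking, form stays re.
Attach polarity affirmative -a → rea.

rea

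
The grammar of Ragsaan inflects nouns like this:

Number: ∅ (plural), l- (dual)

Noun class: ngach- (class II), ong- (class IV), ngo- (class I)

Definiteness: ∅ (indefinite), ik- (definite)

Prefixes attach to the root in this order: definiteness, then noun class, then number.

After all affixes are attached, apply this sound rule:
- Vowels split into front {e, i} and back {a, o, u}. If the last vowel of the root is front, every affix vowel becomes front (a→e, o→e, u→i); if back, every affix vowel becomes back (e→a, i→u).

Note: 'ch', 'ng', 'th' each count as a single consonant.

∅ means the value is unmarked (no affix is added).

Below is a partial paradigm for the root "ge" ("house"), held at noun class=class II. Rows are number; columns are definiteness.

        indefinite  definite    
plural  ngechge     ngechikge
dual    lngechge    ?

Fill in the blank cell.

lngechikge

Attach definiteness definite ik- → ikge.
Attach noun class class II ngach- → ngachikge.
Attach number dual l- → lngachikge.
Apply vowel harmony: lngachikge → lngechikge.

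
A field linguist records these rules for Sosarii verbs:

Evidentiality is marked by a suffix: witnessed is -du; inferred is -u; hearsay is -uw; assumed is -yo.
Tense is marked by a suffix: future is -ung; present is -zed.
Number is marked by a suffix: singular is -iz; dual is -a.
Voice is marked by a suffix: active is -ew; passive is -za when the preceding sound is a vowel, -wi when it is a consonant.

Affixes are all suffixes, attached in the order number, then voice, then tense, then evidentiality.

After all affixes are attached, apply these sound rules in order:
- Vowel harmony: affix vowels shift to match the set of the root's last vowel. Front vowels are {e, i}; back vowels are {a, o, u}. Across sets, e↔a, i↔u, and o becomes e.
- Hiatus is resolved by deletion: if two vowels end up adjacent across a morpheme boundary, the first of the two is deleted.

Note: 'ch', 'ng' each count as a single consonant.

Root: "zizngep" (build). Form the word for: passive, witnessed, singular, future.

Attach number singular -iz → zizngepiz.
Attach voice passive -wi (after consonant 'z') → zizngepizwi.
Attach tense future -ung → zizngepizwiung.
Attach evidentiality witnessed -du → zizngepizwiungdu.
Apply vowel harmony: zizngepizwiungdu → zizngepizwiingdi.
Apply vowel deletion: zizngepizwiingdi → zizngepizwingdi.

zizngepizwingdi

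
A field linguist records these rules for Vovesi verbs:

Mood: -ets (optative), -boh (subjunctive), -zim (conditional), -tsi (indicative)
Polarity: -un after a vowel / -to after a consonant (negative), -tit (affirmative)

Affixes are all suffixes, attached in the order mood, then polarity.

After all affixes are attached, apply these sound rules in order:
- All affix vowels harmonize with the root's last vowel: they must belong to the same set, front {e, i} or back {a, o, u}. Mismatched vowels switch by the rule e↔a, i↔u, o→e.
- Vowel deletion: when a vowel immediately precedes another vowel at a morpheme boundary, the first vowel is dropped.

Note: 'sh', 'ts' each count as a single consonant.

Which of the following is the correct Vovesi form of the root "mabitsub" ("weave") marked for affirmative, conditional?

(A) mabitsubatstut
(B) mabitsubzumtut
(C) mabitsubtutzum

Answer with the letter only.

B

Attach mood conditional -zim → mabitsubzim.
Attach polarity affirmative -tit → mabitsubzimtit.
Apply vowel harmony: mabitsubzimtit → mabitsubzumtut.
Vowel deletion: no change.
So the correct form is mabitsubzumtut, option (B).
(C) mabitsubtutzum is wrong: it has the affixes in the wrong order.
(A) mabitsubatstut is wrong: it uses optative instead of conditional for mood.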